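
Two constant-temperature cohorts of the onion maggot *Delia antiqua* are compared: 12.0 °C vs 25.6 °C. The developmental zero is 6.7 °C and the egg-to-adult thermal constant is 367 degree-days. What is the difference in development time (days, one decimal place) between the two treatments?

49.8 days

At 12.0 °C: 367 / (12.0 − 6.7) = 367 / 5.3 = 69.245 d.
At 25.6 °C: 367 / (25.6 − 6.7) = 367 / 18.9 = 19.418 d.
Difference = |69.245 − 19.418| = 49.827 ≈ 49.8 days.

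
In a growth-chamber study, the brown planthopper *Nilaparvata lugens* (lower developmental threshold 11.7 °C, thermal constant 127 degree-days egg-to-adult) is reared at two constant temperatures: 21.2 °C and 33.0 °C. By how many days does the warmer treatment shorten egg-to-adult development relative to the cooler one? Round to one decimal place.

At 21.2 °C: 127 / (21.2 − 11.7) = 127 / 9.5 = 13.368 d.
At 33.0 °C: 127 / (33.0 − 11.7) = 127 / 21.3 = 5.962 d.
Difference = |13.368 − 5.962| = 7.406 ≈ 7.4 days.

7.4 days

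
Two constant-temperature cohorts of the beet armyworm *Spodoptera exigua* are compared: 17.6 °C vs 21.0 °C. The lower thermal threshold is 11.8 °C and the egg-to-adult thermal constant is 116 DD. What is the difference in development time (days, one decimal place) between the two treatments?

7.4 days

At 17.6 °C: 116 / (17.6 − 11.8) = 116 / 5.8 = 20.000 d.
At 21.0 °C: 116 / (21.0 − 11.8) = 116 / 9.2 = 12.609 d.
Difference = |20.000 − 12.609| = 7.391 ≈ 7.4 days.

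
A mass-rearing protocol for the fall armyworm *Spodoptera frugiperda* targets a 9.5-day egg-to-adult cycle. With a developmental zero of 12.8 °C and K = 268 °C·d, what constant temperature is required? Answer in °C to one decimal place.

41.0 °C

Required daily accumulation = 268 / 9.5 = 28.211 DD/day.
T = T_base + 28.211 = 12.8 + 28.211 = 41.011 ≈ 41.0 °C.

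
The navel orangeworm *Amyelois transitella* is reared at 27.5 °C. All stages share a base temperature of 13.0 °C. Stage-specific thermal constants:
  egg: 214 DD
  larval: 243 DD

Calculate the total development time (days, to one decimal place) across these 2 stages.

Daily accumulation at 27.5 °C = 27.5 − 13.0 = 14.5 DD/day.
Total K = 214 + 243 = 457 DD.
Total duration = 457 / 14.5 = 31.517 ≈ 31.5 days.

31.5 days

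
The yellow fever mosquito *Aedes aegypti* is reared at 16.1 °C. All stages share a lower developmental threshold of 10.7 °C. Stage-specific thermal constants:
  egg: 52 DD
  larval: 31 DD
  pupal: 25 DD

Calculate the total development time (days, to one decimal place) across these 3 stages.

Daily accumulation at 16.1 °C = 16.1 − 10.7 = 5.4 DD/day.
Total K = 52 + 31 + 25 = 108 DD.
Total duration = 108 / 5.4 = 20.000 ≈ 20.0 days.

20.0 days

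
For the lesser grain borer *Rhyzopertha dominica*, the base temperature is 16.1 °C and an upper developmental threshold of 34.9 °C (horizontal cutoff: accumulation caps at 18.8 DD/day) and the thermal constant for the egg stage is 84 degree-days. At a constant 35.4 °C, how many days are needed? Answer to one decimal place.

4.5 days

Temperature 35.4 °C exceeds the upper threshold, so daily accumulation caps at 34.9 − 16.1 = 18.8 DD/day.
Duration = 84 / 18.8 = 4.468 ≈ 4.5 days.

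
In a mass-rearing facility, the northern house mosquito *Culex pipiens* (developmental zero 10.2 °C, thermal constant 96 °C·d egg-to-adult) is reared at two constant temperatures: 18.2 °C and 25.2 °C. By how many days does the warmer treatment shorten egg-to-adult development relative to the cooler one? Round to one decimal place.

5.6 days

At 18.2 °C: 96 / (18.2 − 10.2) = 96 / 8.0 = 12.000 d.
At 25.2 °C: 96 / (25.2 − 10.2) = 96 / 15.0 = 6.400 d.
Difference = |12.000 − 6.400| = 5.600 ≈ 5.6 days.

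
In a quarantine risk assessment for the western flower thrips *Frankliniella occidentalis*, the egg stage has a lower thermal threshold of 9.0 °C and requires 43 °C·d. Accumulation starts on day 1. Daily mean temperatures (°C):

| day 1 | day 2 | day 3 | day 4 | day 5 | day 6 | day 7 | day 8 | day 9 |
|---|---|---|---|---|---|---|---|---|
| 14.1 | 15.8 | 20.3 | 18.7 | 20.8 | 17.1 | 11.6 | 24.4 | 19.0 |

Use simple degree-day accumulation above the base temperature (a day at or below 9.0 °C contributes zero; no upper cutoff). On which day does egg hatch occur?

day 5

Daily DD above 9.0 °C: 5.1, 6.8, 11.3, 9.7, 11.8, 8.1, 2.6, 15.4, 10.0.
Cumulative: 5.1, 11.9, 23.2, 32.9, 44.7, 52.8, 55.4, 70.8, 80.8.
The total first reaches 43 DD on day 5.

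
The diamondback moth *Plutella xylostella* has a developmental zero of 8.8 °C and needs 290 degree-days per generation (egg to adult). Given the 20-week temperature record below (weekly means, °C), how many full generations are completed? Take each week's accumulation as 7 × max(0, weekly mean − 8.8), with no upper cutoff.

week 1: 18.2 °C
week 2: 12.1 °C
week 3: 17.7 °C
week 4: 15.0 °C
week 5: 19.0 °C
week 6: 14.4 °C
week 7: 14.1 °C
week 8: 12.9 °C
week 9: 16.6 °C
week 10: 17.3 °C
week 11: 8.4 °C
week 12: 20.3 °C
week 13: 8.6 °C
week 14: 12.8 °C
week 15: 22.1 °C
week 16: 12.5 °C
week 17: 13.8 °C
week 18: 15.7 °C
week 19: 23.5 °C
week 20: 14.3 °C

3 generations

Weekly DD (7 × max(0, T̄ − 8.8)): 65.8, 23.1, 62.3, 43.4, 71.4, 39.2, 37.1, 28.7, 54.6, 59.5, 0.0, 80.5, 0.0, 28.0, 93.1, 25.9, 35.0, 48.3, 102.9, 38.5.
Season total = 937.3 DD.
Complete generations = ⌊937.3 / 290⌋ = 3.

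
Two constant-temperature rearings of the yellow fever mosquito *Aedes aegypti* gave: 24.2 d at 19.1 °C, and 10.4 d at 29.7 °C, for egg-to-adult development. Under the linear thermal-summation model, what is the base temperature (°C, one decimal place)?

11.1 °C

Under the model K = D·(T − T_b), so D₁·(T₁ − T_b) = D₂·(T₂ − T_b).
24.2·(19.1 − T_b) = 10.4·(29.7 − T_b)
T_b = (24.2·19.1 − 10.4·29.7) / (24.2 − 10.4) = 153.34 / 13.8 = 11.112 °C ≈ 11.1 °C.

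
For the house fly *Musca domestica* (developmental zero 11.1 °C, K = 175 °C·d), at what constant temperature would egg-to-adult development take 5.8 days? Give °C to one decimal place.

Required daily accumulation = 175 / 5.8 = 30.172 DD/day.
T = T_base + 30.172 = 11.1 + 30.172 = 41.272 ≈ 41.3 °C.

41.3 °C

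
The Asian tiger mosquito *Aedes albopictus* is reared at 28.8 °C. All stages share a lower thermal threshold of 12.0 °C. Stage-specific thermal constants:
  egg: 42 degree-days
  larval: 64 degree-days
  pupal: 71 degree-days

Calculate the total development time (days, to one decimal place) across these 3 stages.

Daily accumulation at 28.8 °C = 28.8 − 12.0 = 16.8 DD/day.
Total K = 42 + 64 + 71 = 177 DD.
Total duration = 177 / 16.8 = 10.536 ≈ 10.5 days.

10.5 days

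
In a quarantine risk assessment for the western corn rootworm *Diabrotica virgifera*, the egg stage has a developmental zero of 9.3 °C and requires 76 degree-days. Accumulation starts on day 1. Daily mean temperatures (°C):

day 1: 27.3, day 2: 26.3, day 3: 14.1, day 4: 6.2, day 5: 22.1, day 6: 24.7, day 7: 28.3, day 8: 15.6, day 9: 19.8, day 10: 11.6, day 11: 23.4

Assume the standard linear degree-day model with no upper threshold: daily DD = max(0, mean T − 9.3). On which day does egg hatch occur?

day 7

Daily DD above 9.3 °C: 18.0, 17.0, 4.8, 0.0, 12.8, 15.4, 19.0, 6.3, 10.5, 2.3, 14.1.
Cumulative: 18.0, 35.0, 39.8, 39.8, 52.6, 68.0, 87.0, 93.3, 103.8, 106.1, 120.2.
The total first reaches 76 DD on day 7.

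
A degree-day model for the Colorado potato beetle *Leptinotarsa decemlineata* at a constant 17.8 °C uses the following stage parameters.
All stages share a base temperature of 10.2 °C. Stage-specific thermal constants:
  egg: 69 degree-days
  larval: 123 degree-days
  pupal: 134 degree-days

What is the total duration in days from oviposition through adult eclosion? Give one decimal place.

Daily accumulation at 17.8 °C = 17.8 − 10.2 = 7.6 DD/day.
Total K = 69 + 123 + 134 = 326 DD.
Total duration = 326 / 7.6 = 42.895 ≈ 42.9 days.

42.9 days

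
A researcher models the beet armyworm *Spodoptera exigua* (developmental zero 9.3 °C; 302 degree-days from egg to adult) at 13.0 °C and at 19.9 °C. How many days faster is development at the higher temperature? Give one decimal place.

At 13.0 °C: 302 / (13.0 − 9.3) = 302 / 3.7 = 81.622 d.
At 19.9 °C: 302 / (19.9 − 9.3) = 302 / 10.6 = 28.491 d.
Difference = |81.622 − 28.491| = 53.131 ≈ 53.1 days.

53.1 days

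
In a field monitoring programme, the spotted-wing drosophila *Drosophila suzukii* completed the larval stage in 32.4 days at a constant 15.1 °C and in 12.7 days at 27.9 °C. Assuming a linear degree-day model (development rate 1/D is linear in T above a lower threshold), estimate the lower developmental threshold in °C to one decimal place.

Linear rate model ⇒ the product D·(T − T_b) is constant across temperatures.
32.4·(15.1 − T_b) = 12.7·(27.9 − T_b)
T_b = (32.4·15.1 − 12.7·27.9) / (32.4 − 12.7) = 134.91 / 19.7 = 6.848 °C ≈ 6.8 °C.

6.8 °C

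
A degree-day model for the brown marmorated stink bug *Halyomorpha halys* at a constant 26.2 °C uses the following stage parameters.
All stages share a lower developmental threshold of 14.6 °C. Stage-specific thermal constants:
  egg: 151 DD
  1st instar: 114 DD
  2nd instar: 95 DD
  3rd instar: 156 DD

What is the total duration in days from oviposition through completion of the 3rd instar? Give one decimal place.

44.5 days

Daily accumulation at 26.2 °C = 26.2 − 14.6 = 11.6 DD/day.
Total K = 151 + 114 + 95 + 156 = 516 DD.
Total duration = 516 / 11.6 = 44.483 ≈ 44.5 days.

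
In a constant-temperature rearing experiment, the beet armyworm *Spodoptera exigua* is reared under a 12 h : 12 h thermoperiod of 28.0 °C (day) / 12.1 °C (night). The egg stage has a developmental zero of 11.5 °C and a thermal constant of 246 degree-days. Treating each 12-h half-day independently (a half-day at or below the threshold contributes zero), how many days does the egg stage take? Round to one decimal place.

28.8 days

Day half: max(0, 28.0 − 11.5) × 0.5 = 16.5 × 0.5 = 8.25 DD.
Night half: max(0, 12.1 − 11.5) × 0.5 = 0.6 × 0.5 = 0.30 DD.
Per 24 h: 8.55 DD/day.
Duration = 246 / 8.55 = 28.772 ≈ 28.8 days.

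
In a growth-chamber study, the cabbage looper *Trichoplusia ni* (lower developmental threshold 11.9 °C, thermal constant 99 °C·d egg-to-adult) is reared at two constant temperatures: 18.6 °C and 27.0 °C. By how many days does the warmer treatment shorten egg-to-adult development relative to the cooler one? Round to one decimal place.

8.2 days

At 18.6 °C: 99 / (18.6 − 11.9) = 99 / 6.7 = 14.776 d.
At 27.0 °C: 99 / (27.0 − 11.9) = 99 / 15.1 = 6.556 d.
Difference = |14.776 − 6.556| = 8.220 ≈ 8.2 days.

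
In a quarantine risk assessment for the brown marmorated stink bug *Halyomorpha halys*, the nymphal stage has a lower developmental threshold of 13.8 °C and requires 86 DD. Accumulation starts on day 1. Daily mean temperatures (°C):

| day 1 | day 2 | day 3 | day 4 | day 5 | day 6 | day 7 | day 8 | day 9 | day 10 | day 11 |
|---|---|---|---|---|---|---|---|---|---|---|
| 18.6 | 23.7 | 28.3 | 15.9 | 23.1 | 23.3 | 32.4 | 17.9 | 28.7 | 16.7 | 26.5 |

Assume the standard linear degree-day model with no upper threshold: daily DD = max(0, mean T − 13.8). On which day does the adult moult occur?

day 9

Daily DD above 13.8 °C: 4.8, 9.9, 14.5, 2.1, 9.3, 9.5, 18.6, 4.1, 14.9, 2.9, 12.7.
Cumulative: 4.8, 14.7, 29.2, 31.3, 40.6, 50.1, 68.7, 72.8, 87.7, 90.6, 103.3.
The total first reaches 86 DD on day 9.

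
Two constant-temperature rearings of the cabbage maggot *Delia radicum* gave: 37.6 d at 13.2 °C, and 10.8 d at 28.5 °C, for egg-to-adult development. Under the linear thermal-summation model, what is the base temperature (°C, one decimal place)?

Equal thermal constants: D₁(T₁ − T_b) = D₂(T₂ − T_b).
37.6·(13.2 − T_b) = 10.8·(28.5 − T_b)
T_b = (37.6·13.2 − 10.8·28.5) / (37.6 − 10.8) = 188.52 / 26.8 = 7.034 °C ≈ 7.0 °C.

7.0 °C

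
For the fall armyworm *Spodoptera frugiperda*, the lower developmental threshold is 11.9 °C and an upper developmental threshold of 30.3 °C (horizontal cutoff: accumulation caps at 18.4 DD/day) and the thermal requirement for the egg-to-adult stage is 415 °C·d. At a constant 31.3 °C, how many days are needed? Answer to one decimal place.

Temperature 31.3 °C exceeds the upper threshold, so daily accumulation caps at 30.3 − 11.9 = 18.4 DD/day.
Duration = 415 / 18.4 = 22.554 ≈ 22.6 days.

22.6 days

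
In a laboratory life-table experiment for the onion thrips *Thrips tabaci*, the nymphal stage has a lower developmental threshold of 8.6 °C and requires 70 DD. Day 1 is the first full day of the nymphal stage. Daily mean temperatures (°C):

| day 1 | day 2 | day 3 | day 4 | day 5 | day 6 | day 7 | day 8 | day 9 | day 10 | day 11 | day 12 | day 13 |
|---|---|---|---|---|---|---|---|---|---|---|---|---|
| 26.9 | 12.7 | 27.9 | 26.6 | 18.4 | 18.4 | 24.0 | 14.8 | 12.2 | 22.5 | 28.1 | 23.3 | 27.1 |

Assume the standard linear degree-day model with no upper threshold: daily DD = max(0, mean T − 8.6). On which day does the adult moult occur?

Daily DD above 8.6 °C: 18.3, 4.1, 19.3, 18.0, 9.8, 9.8, 15.4, 6.2, 3.6, 13.9, 19.5, 14.7, 18.5.
Cumulative: 18.3, 22.4, 41.7, 59.7, 69.5, 79.3, 94.7, 100.9, 104.5, 118.4, 137.9, 152.6, 171.1.
The total first reaches 70 DD on day 6.

day 6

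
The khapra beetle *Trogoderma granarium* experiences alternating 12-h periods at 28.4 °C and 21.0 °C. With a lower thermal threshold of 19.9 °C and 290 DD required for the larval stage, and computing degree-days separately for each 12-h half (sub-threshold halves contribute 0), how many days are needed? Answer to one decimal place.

Day half: max(0, 28.4 − 19.9) × 0.5 = 8.5 × 0.5 = 4.25 DD.
Night half: max(0, 21.0 − 19.9) × 0.5 = 1.1 × 0.5 = 0.55 DD.
Per 24 h: 4.80 DD/day.
Duration = 290 / 4.80 = 60.417 ≈ 60.4 days.

60.4 days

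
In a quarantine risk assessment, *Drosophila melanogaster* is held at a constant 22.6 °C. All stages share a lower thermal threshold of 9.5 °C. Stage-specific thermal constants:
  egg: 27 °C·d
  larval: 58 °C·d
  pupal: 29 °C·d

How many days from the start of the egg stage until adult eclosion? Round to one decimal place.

Daily accumulation at 22.6 °C = 22.6 − 9.5 = 13.1 DD/day.
Total K = 27 + 58 + 29 = 114 DD.
Total duration = 114 / 13.1 = 8.702 ≈ 8.7 days.

8.7 days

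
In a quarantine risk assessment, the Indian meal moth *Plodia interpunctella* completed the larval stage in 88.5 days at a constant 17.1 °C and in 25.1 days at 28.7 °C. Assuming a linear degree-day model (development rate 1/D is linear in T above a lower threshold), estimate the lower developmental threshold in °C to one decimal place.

12.5 °C

Under the model K = D·(T − T_b), so D₁·(T₁ − T_b) = D₂·(T₂ − T_b).
88.5·(17.1 − T_b) = 25.1·(28.7 − T_b)
T_b = (88.5·17.1 − 25.1·28.7) / (88.5 − 25.1) = 792.98 / 63.4 = 12.508 °C ≈ 12.5 °C.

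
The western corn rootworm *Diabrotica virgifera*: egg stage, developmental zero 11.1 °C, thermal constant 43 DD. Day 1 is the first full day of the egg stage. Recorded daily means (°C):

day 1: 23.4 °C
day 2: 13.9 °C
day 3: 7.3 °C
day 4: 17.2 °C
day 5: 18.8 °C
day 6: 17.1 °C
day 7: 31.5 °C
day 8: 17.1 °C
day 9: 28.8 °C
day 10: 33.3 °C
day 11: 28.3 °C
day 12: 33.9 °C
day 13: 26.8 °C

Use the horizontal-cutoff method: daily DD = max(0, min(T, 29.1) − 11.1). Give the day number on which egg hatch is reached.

day 7

Daily DD above 11.1 °C (capped at 18.0): 12.3, 2.8, 0.0, 6.1, 7.7, 6.0, 18.0, 6.0, 17.7, 18.0, 17.2, 18.0, 15.7.
Cumulative: 12.3, 15.1, 15.1, 21.2, 28.9, 34.9, 52.9, 58.9, 76.6, 94.6, 111.8, 129.8, 145.5.
The total first reaches 43 DD on day 7.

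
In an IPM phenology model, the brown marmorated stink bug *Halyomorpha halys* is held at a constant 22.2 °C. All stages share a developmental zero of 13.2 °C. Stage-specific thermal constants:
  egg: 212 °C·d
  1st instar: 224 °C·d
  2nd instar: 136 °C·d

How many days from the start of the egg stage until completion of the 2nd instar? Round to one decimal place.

Daily accumulation at 22.2 °C = 22.2 − 13.2 = 9.0 DD/day.
Total K = 212 + 224 + 136 = 572 DD.
Total duration = 572 / 9.0 = 63.556 ≈ 63.6 days.

63.6 days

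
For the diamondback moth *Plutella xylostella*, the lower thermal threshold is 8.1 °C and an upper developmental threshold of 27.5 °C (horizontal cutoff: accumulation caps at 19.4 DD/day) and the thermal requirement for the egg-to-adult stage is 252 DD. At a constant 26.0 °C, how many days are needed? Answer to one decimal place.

Daily accumulation = 26.0 − 8.1 = 17.9 DD/day.
Duration = 252 / 17.9 = 14.078 ≈ 14.1 days.

14.1 days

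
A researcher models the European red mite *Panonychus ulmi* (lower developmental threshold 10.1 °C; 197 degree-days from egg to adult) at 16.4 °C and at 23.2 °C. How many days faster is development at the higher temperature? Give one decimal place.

16.2 days

At 16.4 °C: 197 / (16.4 − 10.1) = 197 / 6.3 = 31.270 d.
At 23.2 °C: 197 / (23.2 − 10.1) = 197 / 13.1 = 15.038 d.
Difference = |31.270 − 15.038| = 16.232 ≈ 16.2 days.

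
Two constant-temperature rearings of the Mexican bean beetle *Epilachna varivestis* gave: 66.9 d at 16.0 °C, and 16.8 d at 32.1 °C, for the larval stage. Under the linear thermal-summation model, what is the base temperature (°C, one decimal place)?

10.6 °C

Equal thermal constants: D₁(T₁ − T_b) = D₂(T₂ − T_b).
66.9·(16.0 − T_b) = 16.8·(32.1 − T_b)
T_b = (66.9·16.0 − 16.8·32.1) / (66.9 − 16.8) = 531.12 / 50.1 = 10.601 °C ≈ 10.6 °C.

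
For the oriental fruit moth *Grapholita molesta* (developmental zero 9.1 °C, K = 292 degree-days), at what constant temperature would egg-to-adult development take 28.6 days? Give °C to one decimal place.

Required daily accumulation = 292 / 28.6 = 10.210 DD/day.
T = T_base + 10.210 = 9.1 + 10.210 = 19.310 ≈ 19.3 °C.

19.3 °C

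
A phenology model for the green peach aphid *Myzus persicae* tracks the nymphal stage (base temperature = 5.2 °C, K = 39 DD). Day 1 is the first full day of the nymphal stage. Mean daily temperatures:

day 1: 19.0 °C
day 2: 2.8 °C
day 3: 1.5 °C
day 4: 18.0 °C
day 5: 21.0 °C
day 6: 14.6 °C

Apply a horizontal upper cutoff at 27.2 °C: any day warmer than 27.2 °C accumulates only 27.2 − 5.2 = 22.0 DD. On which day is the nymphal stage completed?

Daily DD above 5.2 °C (capped at 22.0): 13.8, 0.0, 0.0, 12.8, 15.8, 9.4.
Cumulative: 13.8, 13.8, 13.8, 26.6, 42.4, 51.8.
The total first reaches 39 DD on day 5.

day 5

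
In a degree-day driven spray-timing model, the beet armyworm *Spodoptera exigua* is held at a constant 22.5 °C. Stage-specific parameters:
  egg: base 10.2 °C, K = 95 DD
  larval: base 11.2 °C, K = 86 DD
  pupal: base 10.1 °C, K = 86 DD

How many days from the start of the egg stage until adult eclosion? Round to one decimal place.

22.3 days

egg: 95 / (22.5 − 10.2) = 95 / 12.3 = 7.724 d.
larval: 86 / (22.5 − 11.2) = 86 / 11.3 = 7.611 d.
pupal: 86 / (22.5 − 10.1) = 86 / 12.4 = 6.935 d.
Sum = 22.270 ≈ 22.3 days.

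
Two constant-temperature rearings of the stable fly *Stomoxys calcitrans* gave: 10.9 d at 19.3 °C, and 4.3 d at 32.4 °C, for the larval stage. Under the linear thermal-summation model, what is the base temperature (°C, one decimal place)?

10.8 °C

Equal thermal constants: D₁(T₁ − T_b) = D₂(T₂ − T_b).
10.9·(19.3 − T_b) = 4.3·(32.4 − T_b)
T_b = (10.9·19.3 − 4.3·32.4) / (10.9 − 4.3) = 71.05 / 6.6 = 10.765 °C ≈ 10.8 °C.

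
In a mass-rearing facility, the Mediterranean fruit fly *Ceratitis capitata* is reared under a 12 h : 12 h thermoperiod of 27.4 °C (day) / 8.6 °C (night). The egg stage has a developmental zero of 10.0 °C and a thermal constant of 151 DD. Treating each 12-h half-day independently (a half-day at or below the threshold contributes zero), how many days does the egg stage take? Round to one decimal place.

17.4 days

Day half: max(0, 27.4 − 10.0) × 0.5 = 17.4 × 0.5 = 8.70 DD.
Night half: max(0, 8.6 − 10.0) × 0.5 = 0.0 × 0.5 = 0.00 DD.
Per 24 h: 8.70 DD/day.
Duration = 151 / 8.70 = 17.356 ≈ 17.4 days.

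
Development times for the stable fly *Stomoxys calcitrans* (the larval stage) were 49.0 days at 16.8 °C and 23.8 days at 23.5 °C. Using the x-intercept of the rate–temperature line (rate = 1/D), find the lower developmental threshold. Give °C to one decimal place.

Under the model K = D·(T − T_b), so D₁·(T₁ − T_b) = D₂·(T₂ − T_b).
49.0·(16.8 − T_b) = 23.8·(23.5 − T_b)
T_b = (49.0·16.8 − 23.8·23.5) / (49.0 − 23.8) = 263.90 / 25.2 = 10.472 °C ≈ 10.5 °C.

10.5 °C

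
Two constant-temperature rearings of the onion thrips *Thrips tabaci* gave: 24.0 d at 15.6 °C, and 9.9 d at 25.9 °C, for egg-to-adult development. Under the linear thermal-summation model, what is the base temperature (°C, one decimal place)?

Linear rate model ⇒ the product D·(T − T_b) is constant across temperatures.
24.0·(15.6 − T_b) = 9.9·(25.9 − T_b)
T_b = (24.0·15.6 − 9.9·25.9) / (24.0 − 9.9) = 117.99 / 14.1 = 8.368 °C ≈ 8.4 °C.

8.4 °C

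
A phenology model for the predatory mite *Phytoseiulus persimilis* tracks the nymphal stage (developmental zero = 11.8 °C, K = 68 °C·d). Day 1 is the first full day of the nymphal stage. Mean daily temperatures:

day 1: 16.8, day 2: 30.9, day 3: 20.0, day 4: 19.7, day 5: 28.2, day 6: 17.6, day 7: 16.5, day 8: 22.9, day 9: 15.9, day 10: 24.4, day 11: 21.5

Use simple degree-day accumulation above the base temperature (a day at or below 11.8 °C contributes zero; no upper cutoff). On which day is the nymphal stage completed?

day 8

Daily DD above 11.8 °C: 5.0, 19.1, 8.2, 7.9, 16.4, 5.8, 4.7, 11.1, 4.1, 12.6, 9.7.
Cumulative: 5.0, 24.1, 32.3, 40.2, 56.6, 62.4, 67.1, 78.2, 82.3, 94.9, 104.6.
The total first reaches 68 DD on day 8.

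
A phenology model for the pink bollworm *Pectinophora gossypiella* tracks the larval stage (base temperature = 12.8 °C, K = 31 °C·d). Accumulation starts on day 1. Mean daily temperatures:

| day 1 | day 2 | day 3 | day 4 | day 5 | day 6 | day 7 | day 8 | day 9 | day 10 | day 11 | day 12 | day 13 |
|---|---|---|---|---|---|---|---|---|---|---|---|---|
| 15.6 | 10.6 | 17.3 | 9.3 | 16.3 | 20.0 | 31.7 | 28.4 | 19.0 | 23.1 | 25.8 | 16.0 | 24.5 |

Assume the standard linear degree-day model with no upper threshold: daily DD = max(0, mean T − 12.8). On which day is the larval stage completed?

day 7

Daily DD above 12.8 °C: 2.8, 0.0, 4.5, 0.0, 3.5, 7.2, 18.9, 15.6, 6.2, 10.3, 13.0, 3.2, 11.7.
Cumulative: 2.8, 2.8, 7.3, 7.3, 10.8, 18.0, 36.9, 52.5, 58.7, 69.0, 82.0, 85.2, 96.9.
The total first reaches 31 DD on day 7.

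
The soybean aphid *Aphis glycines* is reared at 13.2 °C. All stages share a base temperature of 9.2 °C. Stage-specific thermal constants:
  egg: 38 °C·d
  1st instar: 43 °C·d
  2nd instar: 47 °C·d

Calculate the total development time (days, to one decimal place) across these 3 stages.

Daily accumulation at 13.2 °C = 13.2 − 9.2 = 4.0 DD/day.
Total K = 38 + 43 + 47 = 128 DD.
Total duration = 128 / 4.0 = 32.000 ≈ 32.0 days.

32.0 days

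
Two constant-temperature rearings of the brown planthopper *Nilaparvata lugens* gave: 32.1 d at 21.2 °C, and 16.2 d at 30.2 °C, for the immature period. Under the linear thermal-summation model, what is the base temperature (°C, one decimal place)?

12.0 °C

Equal thermal constants: D₁(T₁ − T_b) = D₂(T₂ − T_b).
32.1·(21.2 − T_b) = 16.2·(30.2 − T_b)
T_b = (32.1·21.2 − 16.2·30.2) / (32.1 − 16.2) = 191.28 / 15.9 = 12.030 °C ≈ 12.0 °C.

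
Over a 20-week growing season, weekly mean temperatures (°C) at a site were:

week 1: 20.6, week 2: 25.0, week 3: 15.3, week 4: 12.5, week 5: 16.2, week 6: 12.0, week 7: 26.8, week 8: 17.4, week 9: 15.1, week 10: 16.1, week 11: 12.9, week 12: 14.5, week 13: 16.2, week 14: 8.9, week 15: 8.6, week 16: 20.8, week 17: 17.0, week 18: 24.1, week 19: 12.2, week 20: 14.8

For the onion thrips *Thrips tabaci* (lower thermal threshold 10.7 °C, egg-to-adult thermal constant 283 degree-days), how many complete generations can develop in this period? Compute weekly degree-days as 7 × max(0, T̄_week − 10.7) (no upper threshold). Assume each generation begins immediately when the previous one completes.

2 generations

Weekly DD (7 × max(0, T̄ − 10.7)): 69.3, 100.1, 32.2, 12.6, 38.5, 9.1, 112.7, 46.9, 30.8, 37.8, 15.4, 26.6, 38.5, 0.0, 0.0, 70.7, 44.1, 93.8, 10.5, 28.7.
Season total = 818.3 DD.
Complete generations = ⌊818.3 / 283⌋ = 2.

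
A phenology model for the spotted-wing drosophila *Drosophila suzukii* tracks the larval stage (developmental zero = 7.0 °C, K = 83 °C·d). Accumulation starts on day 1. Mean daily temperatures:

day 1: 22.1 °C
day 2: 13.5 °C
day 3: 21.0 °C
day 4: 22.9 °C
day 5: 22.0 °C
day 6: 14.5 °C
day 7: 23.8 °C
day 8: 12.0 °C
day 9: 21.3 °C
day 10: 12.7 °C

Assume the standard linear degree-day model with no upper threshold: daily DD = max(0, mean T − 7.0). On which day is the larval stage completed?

Daily DD above 7.0 °C: 15.1, 6.5, 14.0, 15.9, 15.0, 7.5, 16.8, 5.0, 14.3, 5.7.
Cumulative: 15.1, 21.6, 35.6, 51.5, 66.5, 74.0, 90.8, 95.8, 110.1, 115.8.
The total first reaches 83 DD on day 7.

day 7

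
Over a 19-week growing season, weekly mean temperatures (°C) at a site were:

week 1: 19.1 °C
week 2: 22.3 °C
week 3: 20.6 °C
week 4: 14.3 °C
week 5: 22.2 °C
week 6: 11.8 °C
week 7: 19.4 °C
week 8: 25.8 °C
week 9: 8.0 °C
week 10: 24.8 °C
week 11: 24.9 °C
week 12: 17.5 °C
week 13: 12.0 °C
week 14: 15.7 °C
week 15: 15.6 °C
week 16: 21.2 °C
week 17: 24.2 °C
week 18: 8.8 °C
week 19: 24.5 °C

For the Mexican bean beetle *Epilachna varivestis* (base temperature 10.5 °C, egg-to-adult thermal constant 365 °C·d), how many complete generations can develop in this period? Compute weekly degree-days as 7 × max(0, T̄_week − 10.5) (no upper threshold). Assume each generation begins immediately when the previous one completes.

Weekly DD (7 × max(0, T̄ − 10.5)): 60.2, 82.6, 70.7, 26.6, 81.9, 9.1, 62.3, 107.1, 0.0, 100.1, 100.8, 49.0, 10.5, 36.4, 35.7, 74.9, 95.9, 0.0, 98.0.
Season total = 1101.8 DD.
Complete generations = ⌊1101.8 / 365⌋ = 3.

3 generations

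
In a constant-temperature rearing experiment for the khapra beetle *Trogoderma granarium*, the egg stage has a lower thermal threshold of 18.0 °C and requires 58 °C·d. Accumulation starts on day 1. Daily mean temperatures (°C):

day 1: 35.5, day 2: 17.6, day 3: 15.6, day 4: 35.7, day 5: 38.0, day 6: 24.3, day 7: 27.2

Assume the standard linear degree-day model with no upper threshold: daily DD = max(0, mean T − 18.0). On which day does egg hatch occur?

Daily DD above 18.0 °C: 17.5, 0.0, 0.0, 17.7, 20.0, 6.3, 9.2.
Cumulative: 17.5, 17.5, 17.5, 35.2, 55.2, 61.5, 70.7.
The total first reaches 58 DD on day 6.

day 6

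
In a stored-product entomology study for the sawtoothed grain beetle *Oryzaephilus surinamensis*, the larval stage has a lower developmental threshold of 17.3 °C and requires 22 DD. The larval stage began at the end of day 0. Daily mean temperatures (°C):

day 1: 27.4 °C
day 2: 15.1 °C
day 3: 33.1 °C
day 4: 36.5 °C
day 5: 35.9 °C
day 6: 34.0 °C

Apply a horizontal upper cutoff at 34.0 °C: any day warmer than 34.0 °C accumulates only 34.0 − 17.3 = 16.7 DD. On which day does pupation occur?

Daily DD above 17.3 °C (capped at 16.7): 10.1, 0.0, 15.8, 16.7, 16.7, 16.7.
Cumulative: 10.1, 10.1, 25.9, 42.6, 59.3, 76.0.
The total first reaches 22 DD on day 3.

day 3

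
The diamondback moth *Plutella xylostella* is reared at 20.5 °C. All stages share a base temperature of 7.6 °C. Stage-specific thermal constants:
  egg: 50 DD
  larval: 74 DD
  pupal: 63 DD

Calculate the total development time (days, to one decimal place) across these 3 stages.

14.5 days

Daily accumulation at 20.5 °C = 20.5 − 7.6 = 12.9 DD/day.
Total K = 50 + 74 + 63 = 187 DD.
Total duration = 187 / 12.9 = 14.496 ≈ 14.5 days.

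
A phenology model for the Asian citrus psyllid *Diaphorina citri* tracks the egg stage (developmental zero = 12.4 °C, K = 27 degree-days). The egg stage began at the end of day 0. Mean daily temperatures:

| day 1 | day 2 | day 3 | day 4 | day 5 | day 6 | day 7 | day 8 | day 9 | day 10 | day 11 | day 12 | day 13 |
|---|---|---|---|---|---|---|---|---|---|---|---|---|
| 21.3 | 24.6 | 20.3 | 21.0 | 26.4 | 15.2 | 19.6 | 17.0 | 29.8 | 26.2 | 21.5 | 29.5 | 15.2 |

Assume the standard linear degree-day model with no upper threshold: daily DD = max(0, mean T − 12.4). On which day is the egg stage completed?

Daily DD above 12.4 °C: 8.9, 12.2, 7.9, 8.6, 14.0, 2.8, 7.2, 4.6, 17.4, 13.8, 9.1, 17.1, 2.8.
Cumulative: 8.9, 21.1, 29.0, 37.6, 51.6, 54.4, 61.6, 66.2, 83.6, 97.4, 106.5, 123.6, 126.4.
The total first reaches 27 DD on day 3.

day 3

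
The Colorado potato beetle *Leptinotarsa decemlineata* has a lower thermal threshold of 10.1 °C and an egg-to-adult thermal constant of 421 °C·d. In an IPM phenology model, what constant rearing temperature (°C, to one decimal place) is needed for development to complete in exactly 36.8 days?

21.5 °C

Required daily accumulation = 421 / 36.8 = 11.440 DD/day.
T = T_base + 11.440 = 10.1 + 11.440 = 21.540 ≈ 21.5 °C.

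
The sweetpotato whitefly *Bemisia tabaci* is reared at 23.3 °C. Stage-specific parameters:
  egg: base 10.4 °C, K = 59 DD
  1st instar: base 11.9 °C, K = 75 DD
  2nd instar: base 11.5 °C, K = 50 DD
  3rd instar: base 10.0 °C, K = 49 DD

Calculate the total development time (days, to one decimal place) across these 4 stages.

19.1 days

egg: 59 / (23.3 − 10.4) = 59 / 12.9 = 4.574 d.
1st instar: 75 / (23.3 − 11.9) = 75 / 11.4 = 6.579 d.
2nd instar: 50 / (23.3 − 11.5) = 50 / 11.8 = 4.237 d.
3rd instar: 49 / (23.3 − 10.0) = 49 / 13.3 = 3.684 d.
Sum = 19.074 ≈ 19.1 days.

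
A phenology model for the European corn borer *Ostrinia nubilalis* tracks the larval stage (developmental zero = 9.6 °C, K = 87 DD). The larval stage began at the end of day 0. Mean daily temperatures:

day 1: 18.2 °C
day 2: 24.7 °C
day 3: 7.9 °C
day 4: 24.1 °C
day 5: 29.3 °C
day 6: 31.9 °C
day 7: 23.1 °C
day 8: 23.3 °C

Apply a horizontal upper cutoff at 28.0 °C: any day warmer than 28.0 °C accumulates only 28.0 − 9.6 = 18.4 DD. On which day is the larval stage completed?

Daily DD above 9.6 °C (capped at 18.4): 8.6, 15.1, 0.0, 14.5, 18.4, 18.4, 13.5, 13.7.
Cumulative: 8.6, 23.7, 23.7, 38.2, 56.6, 75.0, 88.5, 102.2.
The total first reaches 87 DD on day 7.

day 7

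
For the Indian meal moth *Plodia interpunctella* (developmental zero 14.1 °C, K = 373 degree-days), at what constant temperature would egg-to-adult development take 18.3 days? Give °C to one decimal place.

34.5 °C

Required daily accumulation = 373 / 18.3 = 20.383 DD/day.
T = T_base + 20.383 = 14.1 + 20.383 = 34.483 ≈ 34.5 °C.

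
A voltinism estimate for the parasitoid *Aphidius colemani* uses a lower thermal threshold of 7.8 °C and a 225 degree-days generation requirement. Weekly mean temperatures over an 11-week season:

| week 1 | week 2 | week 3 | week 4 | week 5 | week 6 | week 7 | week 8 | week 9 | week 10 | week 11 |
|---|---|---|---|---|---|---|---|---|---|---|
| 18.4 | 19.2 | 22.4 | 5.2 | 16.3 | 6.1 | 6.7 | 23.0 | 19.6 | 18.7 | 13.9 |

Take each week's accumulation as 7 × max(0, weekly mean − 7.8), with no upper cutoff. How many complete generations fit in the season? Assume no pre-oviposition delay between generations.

Weekly DD (7 × max(0, T̄ − 7.8)): 74.2, 79.8, 102.2, 0.0, 59.5, 0.0, 0.0, 106.4, 82.6, 76.3, 42.7.
Season total = 623.7 DD.
Complete generations = ⌊623.7 / 225⌋ = 2.

2 generations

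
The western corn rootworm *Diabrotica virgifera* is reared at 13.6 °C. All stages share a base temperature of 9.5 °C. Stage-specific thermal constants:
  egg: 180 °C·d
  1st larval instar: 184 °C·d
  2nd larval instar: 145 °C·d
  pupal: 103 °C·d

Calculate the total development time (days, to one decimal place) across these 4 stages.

Daily accumulation at 13.6 °C = 13.6 − 9.5 = 4.1 DD/day.
Total K = 180 + 184 + 145 + 103 = 612 DD.
Total duration = 612 / 4.1 = 149.268 ≈ 149.3 days.

149.3 days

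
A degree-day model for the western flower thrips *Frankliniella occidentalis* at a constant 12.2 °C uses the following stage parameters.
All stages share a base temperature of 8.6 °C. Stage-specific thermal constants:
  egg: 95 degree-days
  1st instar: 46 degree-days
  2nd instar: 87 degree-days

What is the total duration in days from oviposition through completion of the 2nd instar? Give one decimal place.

Daily accumulation at 12.2 °C = 12.2 − 8.6 = 3.6 DD/day.
Total K = 95 + 46 + 87 = 228 DD.
Total duration = 228 / 3.6 = 63.333 ≈ 63.3 days.

63.3 days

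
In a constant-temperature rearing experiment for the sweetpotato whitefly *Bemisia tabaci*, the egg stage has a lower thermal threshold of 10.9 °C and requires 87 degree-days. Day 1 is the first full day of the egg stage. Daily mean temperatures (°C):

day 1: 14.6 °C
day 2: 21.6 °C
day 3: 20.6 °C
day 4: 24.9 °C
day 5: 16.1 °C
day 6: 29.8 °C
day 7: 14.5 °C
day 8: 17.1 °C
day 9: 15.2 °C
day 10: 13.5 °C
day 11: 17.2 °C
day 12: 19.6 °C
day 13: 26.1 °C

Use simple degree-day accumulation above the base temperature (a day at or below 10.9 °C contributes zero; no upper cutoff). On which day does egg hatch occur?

day 12

Daily DD above 10.9 °C: 3.7, 10.7, 9.7, 14.0, 5.2, 18.9, 3.6, 6.2, 4.3, 2.6, 6.3, 8.7, 15.2.
Cumulative: 3.7, 14.4, 24.1, 38.1, 43.3, 62.2, 65.8, 72.0, 76.3, 78.9, 85.2, 93.9, 109.1.
The total first reaches 87 DD on day 12.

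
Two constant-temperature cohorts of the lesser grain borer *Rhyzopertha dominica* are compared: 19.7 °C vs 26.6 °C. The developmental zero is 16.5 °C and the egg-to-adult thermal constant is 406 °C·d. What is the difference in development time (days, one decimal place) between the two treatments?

86.7 days

At 19.7 °C: 406 / (19.7 − 16.5) = 406 / 3.2 = 126.875 d.
At 26.6 °C: 406 / (26.6 − 16.5) = 406 / 10.1 = 40.198 d.
Difference = |126.875 − 40.198| = 86.677 ≈ 86.7 days.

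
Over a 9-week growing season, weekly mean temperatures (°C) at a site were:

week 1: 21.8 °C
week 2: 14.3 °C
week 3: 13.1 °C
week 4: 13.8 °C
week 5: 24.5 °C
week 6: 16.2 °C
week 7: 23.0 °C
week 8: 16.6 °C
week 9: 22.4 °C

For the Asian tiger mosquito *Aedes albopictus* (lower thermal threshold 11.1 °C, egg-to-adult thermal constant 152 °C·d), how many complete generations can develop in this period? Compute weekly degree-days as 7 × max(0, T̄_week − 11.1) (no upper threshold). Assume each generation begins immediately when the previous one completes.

Weekly DD (7 × max(0, T̄ − 11.1)): 74.9, 22.4, 14.0, 18.9, 93.8, 35.7, 83.3, 38.5, 79.1.
Season total = 460.6 DD.
Complete generations = ⌊460.6 / 152⌋ = 3.

3 generations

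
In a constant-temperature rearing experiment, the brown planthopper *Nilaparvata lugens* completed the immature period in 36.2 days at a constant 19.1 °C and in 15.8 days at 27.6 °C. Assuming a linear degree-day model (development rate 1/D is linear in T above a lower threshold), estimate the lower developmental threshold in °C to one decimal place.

12.5 °C

Equal thermal constants: D₁(T₁ − T_b) = D₂(T₂ − T_b).
36.2·(19.1 − T_b) = 15.8·(27.6 − T_b)
T_b = (36.2·19.1 − 15.8·27.6) / (36.2 − 15.8) = 255.34 / 20.4 = 12.517 °C ≈ 12.5 °C.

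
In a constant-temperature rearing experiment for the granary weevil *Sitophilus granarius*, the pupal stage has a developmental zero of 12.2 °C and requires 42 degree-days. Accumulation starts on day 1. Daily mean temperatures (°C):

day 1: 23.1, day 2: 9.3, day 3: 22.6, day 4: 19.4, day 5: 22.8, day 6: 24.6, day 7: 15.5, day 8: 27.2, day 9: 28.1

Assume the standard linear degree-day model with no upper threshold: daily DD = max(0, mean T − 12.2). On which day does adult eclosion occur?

Daily DD above 12.2 °C: 10.9, 0.0, 10.4, 7.2, 10.6, 12.4, 3.3, 15.0, 15.9.
Cumulative: 10.9, 10.9, 21.3, 28.5, 39.1, 51.5, 54.8, 69.8, 85.7.
The total first reaches 42 DD on day 6.

day 6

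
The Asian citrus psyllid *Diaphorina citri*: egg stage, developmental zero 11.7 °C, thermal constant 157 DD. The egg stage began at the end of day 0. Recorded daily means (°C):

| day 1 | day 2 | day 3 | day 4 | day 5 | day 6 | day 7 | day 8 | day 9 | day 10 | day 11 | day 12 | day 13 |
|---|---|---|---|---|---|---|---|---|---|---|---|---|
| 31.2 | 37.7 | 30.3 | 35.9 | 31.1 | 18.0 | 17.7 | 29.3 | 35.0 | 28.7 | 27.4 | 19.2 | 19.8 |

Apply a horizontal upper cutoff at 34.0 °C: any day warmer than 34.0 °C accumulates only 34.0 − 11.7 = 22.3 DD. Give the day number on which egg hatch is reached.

day 10

Daily DD above 11.7 °C (capped at 22.3): 19.5, 22.3, 18.6, 22.3, 19.4, 6.3, 6.0, 17.6, 22.3, 17.0, 15.7, 7.5, 8.1.
Cumulative: 19.5, 41.8, 60.4, 82.7, 102.1, 108.4, 114.4, 132.0, 154.3, 171.3, 187.0, 194.5, 202.6.
The total first reaches 157 DD on day 10.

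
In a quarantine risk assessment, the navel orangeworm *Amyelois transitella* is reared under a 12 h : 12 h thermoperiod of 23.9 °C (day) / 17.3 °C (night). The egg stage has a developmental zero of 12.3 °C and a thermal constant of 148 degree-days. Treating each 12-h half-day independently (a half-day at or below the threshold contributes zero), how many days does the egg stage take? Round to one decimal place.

Day half: max(0, 23.9 − 12.3) × 0.5 = 11.6 × 0.5 = 5.80 DD.
Night half: max(0, 17.3 − 12.3) × 0.5 = 5.0 × 0.5 = 2.50 DD.
Per 24 h: 8.30 DD/day.
Duration = 148 / 8.30 = 17.831 ≈ 17.8 days.

17.8 days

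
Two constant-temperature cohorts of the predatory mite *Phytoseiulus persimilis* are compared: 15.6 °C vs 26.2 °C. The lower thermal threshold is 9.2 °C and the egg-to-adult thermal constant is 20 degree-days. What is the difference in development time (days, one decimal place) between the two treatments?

At 15.6 °C: 20 / (15.6 − 9.2) = 20 / 6.4 = 3.125 d.
At 26.2 °C: 20 / (26.2 − 9.2) = 20 / 17.0 = 1.176 d.
Difference = |3.125 − 1.176| = 1.949 ≈ 1.9 days.

1.9 days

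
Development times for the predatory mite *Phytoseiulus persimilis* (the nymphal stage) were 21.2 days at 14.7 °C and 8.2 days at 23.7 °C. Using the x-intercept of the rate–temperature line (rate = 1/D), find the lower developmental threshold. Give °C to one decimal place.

Under the model K = D·(T − T_b), so D₁·(T₁ − T_b) = D₂·(T₂ − T_b).
21.2·(14.7 − T_b) = 8.2·(23.7 − T_b)
T_b = (21.2·14.7 − 8.2·23.7) / (21.2 − 8.2) = 117.30 / 13.0 = 9.023 °C ≈ 9.0 °C.

9.0 °C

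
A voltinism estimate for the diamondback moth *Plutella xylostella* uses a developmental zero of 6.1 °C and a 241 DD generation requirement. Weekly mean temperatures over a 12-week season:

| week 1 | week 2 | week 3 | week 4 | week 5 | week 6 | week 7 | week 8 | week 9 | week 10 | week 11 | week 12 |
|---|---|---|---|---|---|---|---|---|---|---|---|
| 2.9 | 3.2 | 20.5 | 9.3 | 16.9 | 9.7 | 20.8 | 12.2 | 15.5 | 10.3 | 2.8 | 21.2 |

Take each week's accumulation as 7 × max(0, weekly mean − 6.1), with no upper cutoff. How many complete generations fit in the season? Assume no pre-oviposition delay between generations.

2 generations

Weekly DD (7 × max(0, T̄ − 6.1)): 0.0, 0.0, 100.8, 22.4, 75.6, 25.2, 102.9, 42.7, 65.8, 29.4, 0.0, 105.7.
Season total = 570.5 DD.
Complete generations = ⌊570.5 / 241⌋ = 2.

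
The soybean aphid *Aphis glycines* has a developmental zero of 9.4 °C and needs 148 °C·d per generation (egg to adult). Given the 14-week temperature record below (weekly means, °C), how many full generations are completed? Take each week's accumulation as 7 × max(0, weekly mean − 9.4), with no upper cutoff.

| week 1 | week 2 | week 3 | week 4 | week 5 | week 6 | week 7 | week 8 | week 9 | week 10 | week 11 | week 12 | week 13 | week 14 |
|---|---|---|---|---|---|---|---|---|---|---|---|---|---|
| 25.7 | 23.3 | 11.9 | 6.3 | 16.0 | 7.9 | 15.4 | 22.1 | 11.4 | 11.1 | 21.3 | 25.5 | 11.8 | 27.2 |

Weekly DD (7 × max(0, T̄ − 9.4)): 114.1, 97.3, 17.5, 0.0, 46.2, 0.0, 42.0, 88.9, 14.0, 11.9, 83.3, 112.7, 16.8, 124.6.
Season total = 769.3 DD.
Complete generations = ⌊769.3 / 148⌋ = 5.

5 generations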